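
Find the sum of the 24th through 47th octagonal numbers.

Σ i(3i−2) = 3Σi² − 2Σi over i = 24..47.
Σi = 1128 − 276 = 852 and Σi² = 35720 − 4324 = 31396.
3·31396 − 2·852 = 92484.

92484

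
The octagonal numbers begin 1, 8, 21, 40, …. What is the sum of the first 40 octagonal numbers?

Σ i(3i−2) = 3Σi² − 2Σi over i = 1..40.
Σi = 820 and Σi² = 22140.
3·22140 − 2·820 = 64780.

64780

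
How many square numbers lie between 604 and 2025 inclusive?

The n-th square number is n².
Smallest index with value ≥ 604: n = 25 (giving 625).
Largest index with value ≤ 2025: n = 45 (giving 2025).
Indices 25 through 45: 21 terms.

21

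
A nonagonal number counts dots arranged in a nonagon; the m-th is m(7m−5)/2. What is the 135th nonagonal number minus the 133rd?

1871

135·(7·135 − 5)/2 = 63450 and 133·(7·133 − 5)/2 = 61579.
Difference: 63450 − 61579 = 1871.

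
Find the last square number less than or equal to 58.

49

Solve n² ≤ 58 for integer n.
n = 7 gives 49 ≤ 58, while n = 8 gives 64 > 58; so the answer is 49.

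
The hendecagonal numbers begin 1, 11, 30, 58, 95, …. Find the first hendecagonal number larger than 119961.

Solve n(9n−7)/2 > 119961 for integer n.
The largest n with value ≤ 119961 is 163 (since 118990 ≤ 119961 < 120458), so the first above is n = 164, value 120458.

120458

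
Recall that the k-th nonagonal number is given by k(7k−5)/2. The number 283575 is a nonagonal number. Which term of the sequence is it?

285

Set n(7n−5)/2 = 283575, giving 7n² − 5n − 567150 = 0.
The discriminant is 25 + 56·283575 = 15880225, and √15880225 = 3985.
So n = (5 + 3985) / 14 = 3990/14 = 285.
Check: 285·(7·285 − 5)/2 = 283575. ✓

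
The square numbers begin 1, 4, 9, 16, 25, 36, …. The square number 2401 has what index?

We need n² = 2401, so n = √2401 = 49.

49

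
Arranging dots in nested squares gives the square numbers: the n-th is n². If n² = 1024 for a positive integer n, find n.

We need n² = 1024, so n = √1024 = 32.
Check: 32² = 1024. ✓

32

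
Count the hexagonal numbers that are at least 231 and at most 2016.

The n-th hexagonal number is n(2n−1).
Smallest index with value ≥ 231: n = 11 (giving 231).
Largest index with value ≤ 2016: n = 32 (giving 2016).
Indices 11 through 32: 22 terms.

22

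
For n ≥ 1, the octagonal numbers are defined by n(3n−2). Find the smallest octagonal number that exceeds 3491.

3605

Solve n(3n−2) > 3491 for integer n.
The largest n with value ≤ 3491 is 34 (since 3400 ≤ 3491 < 3605), so the first above is n = 35, value 3605.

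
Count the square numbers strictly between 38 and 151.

6

The n-th square number is n².
Smallest index with value > 38: n = 7 (giving 49).
Largest index with value < 151: n = 12 (giving 144).
Indices 7 through 12: 6 terms.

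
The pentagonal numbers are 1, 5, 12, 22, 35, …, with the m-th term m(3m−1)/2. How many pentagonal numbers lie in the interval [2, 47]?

4

The n-th pentagonal number is n(3n−1)/2.
Smallest index with value ≥ 2: n = 2 (giving 5).
Largest index with value ≤ 47: n = 5 (giving 35).
Indices 2 through 5: 4 terms.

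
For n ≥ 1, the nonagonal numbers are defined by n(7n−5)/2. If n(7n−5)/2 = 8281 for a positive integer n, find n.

Set n(7n−5)/2 = 8281, giving 7n² − 5n − 16562 = 0.
The discriminant is 25 + 56·8281 = 463761, and √463761 = 681.
So n = (5 + 681) / 14 = 686/14 = 49.

49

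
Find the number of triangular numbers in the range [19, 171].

13

The n-th triangular number is n(n+1)/2.
Smallest index with value ≥ 19: n = 6 (giving 21).
Largest index with value ≤ 171: n = 18 (giving 171).
Indices 6 through 18: 13 terms.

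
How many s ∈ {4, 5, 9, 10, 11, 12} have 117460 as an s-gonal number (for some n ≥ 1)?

s = 4: P(4, 342) = 116964 and P(4, 343) = 117649; 117460 is not s-gonal.
s = 5: P(5, 280) = 117460. ✓
s = 9: P(9, 183) = 116754 and P(9, 184) = 118036; 117460 is not s-gonal.
s = 10: P(10, 171) = 116451 and P(10, 172) = 117820; 117460 is not s-gonal.
s = 11: P(11, 161) = 116081 and P(11, 162) = 117531; 117460 is not s-gonal.
s = 12: P(12, 153) = 116433 and P(12, 154) = 117964; 117460 is not s-gonal.
Hits: s ∈ {5} → 1.

1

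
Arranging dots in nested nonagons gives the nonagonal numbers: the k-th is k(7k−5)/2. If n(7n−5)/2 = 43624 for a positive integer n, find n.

112

Set n(7n−5)/2 = 43624, giving 7n² − 5n − 87248 = 0.
The discriminant is 25 + 56·43624 = 2442969, and √2442969 = 1563.
So n = (5 + 1563) / 14 = 1568/14 = 112.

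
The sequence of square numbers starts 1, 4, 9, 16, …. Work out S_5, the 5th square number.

25

The 5th square number is n² with n = 5.
5² = 25.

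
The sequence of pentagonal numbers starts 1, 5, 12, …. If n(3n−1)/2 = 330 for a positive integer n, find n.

Set n(3n−1)/2 = 330, giving 3n² − n − 660 = 0.
The discriminant is 1 + 24·330 = 7921, and √7921 = 89.
So n = (1 + 89) / 6 = 90/6 = 15.
Check: 15·(3·15 − 1)/2 = 330. ✓

15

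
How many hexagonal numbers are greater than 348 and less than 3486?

28

The n-th hexagonal number is n(2n−1).
Smallest index with value > 348: n = 14 (giving 378).
Largest index with value < 3486: n = 41 (giving 3321).
Indices 14 through 41: 28 terms.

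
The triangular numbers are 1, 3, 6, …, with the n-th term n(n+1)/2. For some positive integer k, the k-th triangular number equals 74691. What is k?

Set n(n+1)/2 = 74691, giving n² + n − 149382 = 0.
The discriminant is 1 + 8·74691 = 597529, and √597529 = 773.
So n = (-1 + 773) / 2 = 772/2 = 386.

386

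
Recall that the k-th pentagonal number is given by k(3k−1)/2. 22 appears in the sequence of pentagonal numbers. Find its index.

4

Set n(3n−1)/2 = 22, giving 3n² − n − 44 = 0.
The discriminant is 1 + 24·22 = 529, and √529 = 23.
So n = (1 + 23) / 6 = 24/6 = 4.
Check: 4·(3·4 − 1)/2 = 22. ✓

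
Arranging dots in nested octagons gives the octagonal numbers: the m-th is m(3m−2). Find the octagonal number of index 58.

9976

58·(3·58 − 2) = 58·172 = 9976.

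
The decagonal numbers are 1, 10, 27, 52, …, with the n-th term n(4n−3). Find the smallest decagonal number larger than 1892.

Solve n(4n−3) > 1892 for integer n.
The largest n with value ≤ 1892 is 22 (since 1870 ≤ 1892 < 2047), so the first above is n = 23, value 2047.

2047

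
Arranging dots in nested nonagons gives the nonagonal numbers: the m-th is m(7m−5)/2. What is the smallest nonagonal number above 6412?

Solve n(7n−5)/2 > 6412 for integer n.
The largest n with value ≤ 6412 is 43 (since 6364 ≤ 6412 < 6666), so the first above is n = 44, value 6666.

6666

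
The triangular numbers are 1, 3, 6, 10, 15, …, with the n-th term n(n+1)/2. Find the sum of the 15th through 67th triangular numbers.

51834

Σ i(i+1)/2 = (Σi² + Σi) / 2 over i = 15..67.
Σi = 2278 − 105 = 2173 and Σi² = 102510 − 1015 = 101495.
(1·101495 + 1·2173) / 2 = 103668/2 = 51834.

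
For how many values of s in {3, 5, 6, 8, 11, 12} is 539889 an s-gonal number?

s = 3: P(3, 1038) = 539241 and P(3, 1039) = 540280; 539889 is not s-gonal.
s = 5: P(5, 600) = 539700 and P(5, 601) = 541501; 539889 is not s-gonal.
s = 6: P(6, 519) = 538203 and P(6, 520) = 540280; 539889 is not s-gonal.
s = 8: P(8, 424) = 538480 and P(8, 425) = 541025; 539889 is not s-gonal.
s = 11: P(11, 346) = 537511 and P(11, 347) = 540626; 539889 is not s-gonal.
s = 12: P(12, 329) = 539889. ✓
Hits: s ∈ {12} → 1.

1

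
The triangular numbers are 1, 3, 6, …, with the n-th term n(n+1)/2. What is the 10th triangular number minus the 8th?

10·11/2 = 55 and 8·9/2 = 36.
Difference: 55 − 36 = 19.

19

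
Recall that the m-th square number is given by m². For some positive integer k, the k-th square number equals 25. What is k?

5

We need n² = 25, so n = √25 = 5.
Check: 5² = 25. ✓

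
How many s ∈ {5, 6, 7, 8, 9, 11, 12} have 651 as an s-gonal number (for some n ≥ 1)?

s = 5: P(5, 21) = 651. ✓
s = 6: P(6, 18) = 630 and P(6, 19) = 703; 651 is not s-gonal.
s = 7: P(7, 16) = 616 and P(7, 17) = 697; 651 is not s-gonal.
s = 8: P(8, 15) = 645 and P(8, 16) = 736; 651 is not s-gonal.
s = 9: P(9, 14) = 651. ✓
s = 11: P(11, 12) = 606 and P(11, 13) = 715; 651 is not s-gonal.
s = 12: P(12, 11) = 561 and P(12, 12) = 672; 651 is not s-gonal.
Hits: s ∈ {5, 9} → 2.

2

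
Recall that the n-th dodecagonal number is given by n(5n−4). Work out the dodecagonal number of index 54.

14364

The 54th dodecagonal number is n(5n−4) with n = 54.
54·(5·54 − 4) = 54·266 = 14364.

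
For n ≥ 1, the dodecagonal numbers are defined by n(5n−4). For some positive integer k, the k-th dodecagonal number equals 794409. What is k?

399

Set n(5n−4) = 794409, giving 5n² − 4n − 794409 = 0.
So n = (4 + 3986) / 10 = 3990/10 = 399.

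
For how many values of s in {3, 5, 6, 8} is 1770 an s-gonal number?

s = 3: P(3, 59) = 1770. ✓
s = 5: P(5, 34) = 1717 and P(5, 35) = 1820; 1770 is not s-gonal.
s = 6: P(6, 30) = 1770. ✓
s = 8: P(8, 24) = 1680 and P(8, 25) = 1825; 1770 is not s-gonal.
Hits: s ∈ {3, 6} → 2.

2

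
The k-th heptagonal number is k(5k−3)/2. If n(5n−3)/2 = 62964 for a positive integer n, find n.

159

Set n(5n−3)/2 = 62964, giving 5n² − 3n − 125928 = 0.
The discriminant is 9 + 40·62964 = 2518569, and √2518569 = 1587.
So n = (3 + 1587) / 10 = 1590/10 = 159.
Check: 159·(5·159 − 3)/2 = 62964. ✓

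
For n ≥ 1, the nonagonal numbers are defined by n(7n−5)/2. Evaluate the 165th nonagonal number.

94875

The 165th nonagonal number is n(7n−5)/2 with n = 165.
165·(7·165 − 5)/2 = 165·1150/2 = 165·575 = 94875.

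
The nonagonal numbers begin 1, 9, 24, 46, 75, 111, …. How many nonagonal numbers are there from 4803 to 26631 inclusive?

The n-th nonagonal number is n(7n−5)/2.
Smallest index with value ≥ 4803: n = 38 (giving 4959).
Largest index with value ≤ 26631: n = 87 (giving 26274).
Indices 38 through 87: 50 terms.

50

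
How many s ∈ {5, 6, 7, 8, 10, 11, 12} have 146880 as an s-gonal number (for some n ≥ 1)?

s = 5: P(5, 313) = 146797 and P(5, 314) = 147737; 146880 is not s-gonal.
s = 6: P(6, 271) = 146611 and P(6, 272) = 147696; 146880 is not s-gonal.
s = 7: P(7, 242) = 146047 and P(7, 243) = 147258; 146880 is not s-gonal.
s = 8: P(8, 221) = 146081 and P(8, 222) = 147408; 146880 is not s-gonal.
s = 10: P(10, 192) = 146880. ✓
s = 11: P(11, 181) = 146791 and P(11, 182) = 148421; 146880 is not s-gonal.
s = 12: P(12, 171) = 145521 and P(12, 172) = 147232; 146880 is not s-gonal.
Hits: s ∈ {10} → 1.

1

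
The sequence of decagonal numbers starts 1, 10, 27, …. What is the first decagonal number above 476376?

Solve n(4n−3) > 476376 for integer n.
The largest n with value ≤ 476376 is 345 (since 475065 ≤ 476376 < 477826), so the first above is n = 346, value 477826.

477826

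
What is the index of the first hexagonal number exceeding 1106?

Solve n(2n−1) > 1106 for integer n.
The largest n with value ≤ 1106 is 23 (since 1035 ≤ 1106 < 1128), so the first above is n = 24, value 1128.

24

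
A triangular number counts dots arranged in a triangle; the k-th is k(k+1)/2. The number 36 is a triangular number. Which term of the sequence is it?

8

Set n(n+1)/2 = 36, giving n² + n − 72 = 0.
The discriminant is 1 + 8·36 = 289, and √289 = 17.
So n = (-1 + 17) / 2 = 16/2 = 8.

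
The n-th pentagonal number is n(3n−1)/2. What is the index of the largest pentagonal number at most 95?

Solve n(3n−1)/2 ≤ 95 for integer n.
n = 8 gives 92 ≤ 95, while n = 9 gives 117 > 95; so the answer is index 8.

8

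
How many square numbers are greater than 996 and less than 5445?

42

The n-th square number is n².
Smallest index with value > 996: n = 32 (giving 1024).
Largest index with value < 5445: n = 73 (giving 5329).
Indices 32 through 73: 42 terms.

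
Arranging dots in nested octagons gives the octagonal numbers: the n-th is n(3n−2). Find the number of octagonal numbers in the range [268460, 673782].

The n-th octagonal number is n(3n−2).
Smallest index with value ≥ 268460: n = 300 (giving 269400).
Largest index with value ≤ 673782: n = 474 (giving 673080).
Indices 300 through 474: 175 terms.

175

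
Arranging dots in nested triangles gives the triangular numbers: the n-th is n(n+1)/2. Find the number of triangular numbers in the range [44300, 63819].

59

The n-th triangular number is n(n+1)/2.
Smallest index with value ≥ 44300: n = 298 (giving 44551).
Largest index with value ≤ 63819: n = 356 (giving 63546).
Indices 298 through 356: 59 terms.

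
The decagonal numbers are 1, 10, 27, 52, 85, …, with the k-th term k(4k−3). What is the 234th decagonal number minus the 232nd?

3722

234·(4·234 − 3) = 218322 and 232·(4·232 − 3) = 214600.
Difference: 218322 − 214600 = 3722.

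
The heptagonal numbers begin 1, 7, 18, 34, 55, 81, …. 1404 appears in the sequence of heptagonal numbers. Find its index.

24

Set n(5n−3)/2 = 1404, giving 5n² − 3n − 2808 = 0.
The discriminant is 9 + 40·1404 = 56169, and √56169 = 237.
So n = (3 + 237) / 10 = 240/10 = 24.
Check: 24·(5·24 − 3)/2 = 1404. ✓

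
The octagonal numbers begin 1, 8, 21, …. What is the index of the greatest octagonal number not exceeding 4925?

40

Solve n(3n−2) ≤ 4925 for integer n.
n = 40 gives 4720 ≤ 4925, while n = 41 gives 4961 > 4925; so the answer is index 40.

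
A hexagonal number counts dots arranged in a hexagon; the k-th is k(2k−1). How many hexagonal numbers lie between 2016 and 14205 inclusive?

The n-th hexagonal number is n(2n−1).
Smallest index with value ≥ 2016: n = 32 (giving 2016).
Largest index with value ≤ 14205: n = 84 (giving 14028).
Indices 32 through 84: 53 terms.

53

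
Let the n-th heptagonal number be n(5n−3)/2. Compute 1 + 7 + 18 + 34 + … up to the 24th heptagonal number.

Σ i(5i−3)/2 = (5Σi² − 3Σi) / 2 over i = 1..24.
Σi = 300 and Σi² = 4900.
(5·4900 − 3·300) / 2 = 23600/2 = 11800.

11800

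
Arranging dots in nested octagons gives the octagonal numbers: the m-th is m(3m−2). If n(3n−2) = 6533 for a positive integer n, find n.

Set n(3n−2) = 6533, giving 3n² − 2n − 6533 = 0.
The discriminant is 4 + 12·6533 = 78400, and √78400 = 280.
So n = (2 + 280) / 6 = 282/6 = 47.
Check: 47·(3·47 − 2) = 6533. ✓

47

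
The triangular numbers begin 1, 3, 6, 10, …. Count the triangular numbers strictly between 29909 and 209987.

403

The n-th triangular number is n(n+1)/2.
Smallest index with value > 29909: n = 245 (giving 30135).
Largest index with value < 209987: n = 647 (giving 209628).
Indices 245 through 647: 403 terms.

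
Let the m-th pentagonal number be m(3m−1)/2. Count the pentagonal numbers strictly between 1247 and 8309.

45

The n-th pentagonal number is n(3n−1)/2.
Smallest index with value > 1247: n = 30 (giving 1335).
Largest index with value < 8309: n = 74 (giving 8177).
Indices 30 through 74: 45 terms.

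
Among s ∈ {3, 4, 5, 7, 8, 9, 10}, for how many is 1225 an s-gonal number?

s = 3: P(3, 49) = 1225. ✓
s = 4: P(4, 35) = 1225. ✓
s = 5: P(5, 28) = 1162 and P(5, 29) = 1247; 1225 is not s-gonal.
s = 7: P(7, 22) = 1177 and P(7, 23) = 1288; 1225 is not s-gonal.
s = 8: P(8, 20) = 1160 and P(8, 21) = 1281; 1225 is not s-gonal.
s = 9: P(9, 19) = 1216 and P(9, 20) = 1350; 1225 is not s-gonal.
s = 10: P(10, 17) = 1105 and P(10, 18) = 1242; 1225 is not s-gonal.
Hits: s ∈ {3, 4} → 2.

2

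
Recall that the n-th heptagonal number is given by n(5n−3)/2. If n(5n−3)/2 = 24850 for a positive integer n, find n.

100

Set n(5n−3)/2 = 24850, giving 5n² − 3n − 49700 = 0.
The discriminant is 9 + 40·24850 = 994009, and √994009 = 997.
So n = (3 + 997) / 10 = 1000/10 = 100.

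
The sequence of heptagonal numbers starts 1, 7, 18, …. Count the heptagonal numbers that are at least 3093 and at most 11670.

33

The n-th heptagonal number is n(5n−3)/2.
Smallest index with value ≥ 3093: n = 36 (giving 3186).
Largest index with value ≤ 11670: n = 68 (giving 11458).
Indices 36 through 68: 33 terms.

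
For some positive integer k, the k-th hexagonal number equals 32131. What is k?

Set n(2n−1) = 32131, giving 2n² − n − 32131 = 0.
The discriminant is 1 + 8·32131 = 257049, and √257049 = 507.
So n = (1 + 507) / 4 = 508/4 = 127.

127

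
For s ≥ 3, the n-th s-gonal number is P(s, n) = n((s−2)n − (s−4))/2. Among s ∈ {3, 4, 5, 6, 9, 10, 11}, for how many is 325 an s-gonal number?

s = 3: P(3, 25) = 325. ✓
s = 4: P(4, 18) = 324 and P(4, 19) = 361; 325 is not s-gonal.
s = 5: P(5, 14) = 287 and P(5, 15) = 330; 325 is not s-gonal.
s = 6: P(6, 13) = 325. ✓
s = 9: P(9, 10) = 325. ✓
s = 10: P(10, 9) = 297 and P(10, 10) = 370; 325 is not s-gonal.
s = 11: P(11, 8) = 260 and P(11, 9) = 333; 325 is not s-gonal.
Hits: s ∈ {3, 6, 9} → 3.

3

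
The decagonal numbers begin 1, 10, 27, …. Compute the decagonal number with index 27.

2835

27·(4·27 − 3) = 27·105 = 2835.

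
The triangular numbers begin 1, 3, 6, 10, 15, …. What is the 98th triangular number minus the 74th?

2076

98·99/2 = 4851 and 74·75/2 = 2775.
Difference: 4851 − 2775 = 2076.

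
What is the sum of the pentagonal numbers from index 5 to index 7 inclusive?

156

Σ i(3i−1)/2 = (3Σi² − Σi) / 2 over i = 5..7.
Σi = 28 − 10 = 18 and Σi² = 140 − 30 = 110.
(3·110 − 1·18) / 2 = 312/2 = 156.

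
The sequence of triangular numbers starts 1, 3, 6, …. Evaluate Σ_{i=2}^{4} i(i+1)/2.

Σ i(i+1)/2 = (Σi² + Σi) / 2 over i = 2..4.
Σi = 10 − 1 = 9 and Σi² = 30 − 1 = 29.
(1·29 + 1·9) / 2 = 38/2 = 19.

19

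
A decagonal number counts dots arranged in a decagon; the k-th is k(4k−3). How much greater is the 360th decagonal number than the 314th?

360·(4·360 − 3) = 517320 and 314·(4·314 − 3) = 393442.
Difference: 517320 − 393442 = 123878.

123878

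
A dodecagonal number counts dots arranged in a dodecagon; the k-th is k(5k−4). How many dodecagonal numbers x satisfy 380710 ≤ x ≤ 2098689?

The n-th dodecagonal number is n(5n−4).
Smallest index with value ≥ 380710: n = 277 (giving 382537).
Largest index with value ≤ 2098689: n = 648 (giving 2096928).
Indices 277 through 648: 372 terms.

372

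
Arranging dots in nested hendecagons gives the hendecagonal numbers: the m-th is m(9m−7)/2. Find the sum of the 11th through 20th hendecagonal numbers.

Σ i(9i−7)/2 = (9Σi² − 7Σi) / 2 over i = 11..20.
Σi = 210 − 55 = 155 and Σi² = 2870 − 385 = 2485.
(9·2485 − 7·155) / 2 = 21280/2 = 10640.

10640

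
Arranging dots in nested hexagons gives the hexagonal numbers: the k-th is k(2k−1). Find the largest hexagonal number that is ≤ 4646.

4560

Solve n(2n−1) ≤ 4646 for integer n.
n = 48 gives 4560 ≤ 4646, while n = 49 gives 4753 > 4646; so the answer is 4560.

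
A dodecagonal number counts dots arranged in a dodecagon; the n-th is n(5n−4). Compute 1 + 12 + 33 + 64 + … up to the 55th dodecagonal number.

278740

Σ i(5i−4) = 5Σi² − 4Σi over i = 1..55.
Σi = 1540 and Σi² = 56980.
5·56980 − 4·1540 = 278740.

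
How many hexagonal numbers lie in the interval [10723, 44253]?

76

The n-th hexagonal number is n(2n−1).
Smallest index with value ≥ 10723: n = 74 (giving 10878).
Largest index with value ≤ 44253: n = 149 (giving 44253).
Indices 74 through 149: 76 terms.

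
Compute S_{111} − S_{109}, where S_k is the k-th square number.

440

111² = 12321 and 109² = 11881.
Difference: 12321 − 11881 = 440.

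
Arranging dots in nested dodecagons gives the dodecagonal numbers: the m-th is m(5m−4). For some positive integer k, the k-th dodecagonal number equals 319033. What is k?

Set n(5n−4) = 319033, giving 5n² − 4n − 319033 = 0.
So n = (4 + 2526) / 10 = 2530/10 = 253.
Check: 253·(5·253 − 4) = 319033. ✓

253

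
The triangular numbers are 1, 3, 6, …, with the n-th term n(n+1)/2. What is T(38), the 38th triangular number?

The 38th triangular number is n(n+1)/2 with n = 38.
38·39/2 = 1482/2 = 741.

741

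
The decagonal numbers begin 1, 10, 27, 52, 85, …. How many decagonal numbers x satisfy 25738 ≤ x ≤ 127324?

The n-th decagonal number is n(4n−3).
Smallest index with value ≥ 25738: n = 81 (giving 26001).
Largest index with value ≤ 127324: n = 178 (giving 126202).
Indices 81 through 178: 98 terms.

98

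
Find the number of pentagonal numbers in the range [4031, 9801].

29

The n-th pentagonal number is n(3n−1)/2.
Smallest index with value ≥ 4031: n = 53 (giving 4187).
Largest index with value ≤ 9801: n = 81 (giving 9801).
Indices 53 through 81: 29 terms.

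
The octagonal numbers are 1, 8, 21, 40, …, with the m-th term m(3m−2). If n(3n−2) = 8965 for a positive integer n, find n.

Set n(3n−2) = 8965, giving 3n² − 2n − 8965 = 0.
So n = (2 + 328) / 6 = 330/6 = 55.

55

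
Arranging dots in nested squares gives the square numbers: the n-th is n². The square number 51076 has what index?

226

We need n² = 51076, so n = √51076 = 226.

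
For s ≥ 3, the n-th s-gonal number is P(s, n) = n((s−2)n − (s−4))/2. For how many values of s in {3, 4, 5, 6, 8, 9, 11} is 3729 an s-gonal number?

1

s = 3: P(3, 85) = 3655 and P(3, 86) = 3741; 3729 is not s-gonal.
s = 4: P(4, 61) = 3721 and P(4, 62) = 3844; 3729 is not s-gonal.
s = 5: P(5, 50) = 3725 and P(5, 51) = 3876; 3729 is not s-gonal.
s = 6: P(6, 43) = 3655 and P(6, 44) = 3828; 3729 is not s-gonal.
s = 8: P(8, 35) = 3605 and P(8, 36) = 3816; 3729 is not s-gonal.
s = 9: P(9, 33) = 3729. ✓
s = 11: P(11, 29) = 3683 and P(11, 30) = 3945; 3729 is not s-gonal.
Hits: s ∈ {9} → 1.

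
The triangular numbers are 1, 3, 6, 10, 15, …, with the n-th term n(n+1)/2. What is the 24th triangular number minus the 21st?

24·25/2 = 300 and 21·22/2 = 231.
Difference: 300 − 231 = 69.

69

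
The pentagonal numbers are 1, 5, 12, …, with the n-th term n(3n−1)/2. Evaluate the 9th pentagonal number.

117

9·(3·9 − 1)/2 = 9·26/2 = 9·13 = 117.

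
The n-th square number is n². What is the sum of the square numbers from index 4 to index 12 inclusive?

Σ_{i=4}^{12} i² = 650 − 14 = 636.

636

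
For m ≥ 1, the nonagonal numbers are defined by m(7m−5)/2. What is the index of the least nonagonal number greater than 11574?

58

Solve n(7n−5)/2 > 11574 for integer n.
The largest n with value ≤ 11574 is 57 (since 11229 ≤ 11574 < 11629), so the first above is n = 58, value 11629.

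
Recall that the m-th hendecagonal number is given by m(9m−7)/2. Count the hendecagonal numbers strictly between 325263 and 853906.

166

The n-th hendecagonal number is n(9n−7)/2.
Smallest index with value > 325263: n = 270 (giving 327105).
Largest index with value < 853906: n = 435 (giving 849990).
Indices 270 through 435: 166 terms.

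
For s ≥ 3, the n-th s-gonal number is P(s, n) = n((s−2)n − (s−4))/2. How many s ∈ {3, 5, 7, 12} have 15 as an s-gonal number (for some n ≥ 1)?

s = 3: P(3, 5) = 15. ✓
s = 5: P(5, 3) = 12 and P(5, 4) = 22; 15 is not s-gonal.
s = 7: P(7, 2) = 7 and P(7, 3) = 18; 15 is not s-gonal.
s = 12: P(12, 2) = 12 and P(12, 3) = 33; 15 is not s-gonal.
Hits: s ∈ {3} → 1.

1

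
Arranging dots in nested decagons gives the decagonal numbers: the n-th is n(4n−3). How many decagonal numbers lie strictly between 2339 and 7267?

The n-th decagonal number is n(4n−3).
Smallest index with value > 2339: n = 25 (giving 2425).
Largest index with value < 7267: n = 42 (giving 6930).
Indices 25 through 42: 18 terms.

18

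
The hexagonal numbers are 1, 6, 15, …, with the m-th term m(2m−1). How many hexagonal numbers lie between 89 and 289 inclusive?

6

The n-th hexagonal number is n(2n−1).
Smallest index with value ≥ 89: n = 7 (giving 91).
Largest index with value ≤ 289: n = 12 (giving 276).
Indices 7 through 12: 6 terms.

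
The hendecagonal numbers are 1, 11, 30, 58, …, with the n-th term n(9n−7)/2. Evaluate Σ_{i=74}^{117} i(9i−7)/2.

1823030

Σ i(9i−7)/2 = (9Σi² − 7Σi) / 2 over i = 74..117.
Σi = 6903 − 2701 = 4202 and Σi² = 540735 − 132349 = 408386.
(9·408386 − 7·4202) / 2 = 3646060/2 = 1823030.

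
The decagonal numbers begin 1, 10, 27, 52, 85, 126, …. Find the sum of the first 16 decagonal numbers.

5576

Σ i(4i−3) = 4Σi² − 3Σi over i = 1..16.
Σi = 136 and Σi² = 1496.
4·1496 − 3·136 = 5576.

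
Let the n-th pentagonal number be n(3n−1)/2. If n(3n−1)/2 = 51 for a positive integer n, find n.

6

Set n(3n−1)/2 = 51, giving 3n² − n − 102 = 0.
The discriminant is 1 + 24·51 = 1225, and √1225 = 35.
So n = (1 + 35) / 6 = 36/6 = 6.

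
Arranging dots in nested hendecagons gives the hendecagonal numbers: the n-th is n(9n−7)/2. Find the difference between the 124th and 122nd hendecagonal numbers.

124·(9·124 − 7)/2 = 68758 and 122·(9·122 − 7)/2 = 66551.
Difference: 68758 − 66551 = 2207.

2207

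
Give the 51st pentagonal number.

3876

51·(3·51 − 1)/2 = 51·152/2 = 51·76 = 3876.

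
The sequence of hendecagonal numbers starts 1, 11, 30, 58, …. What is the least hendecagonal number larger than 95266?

95411

Solve n(9n−7)/2 > 95266 for integer n.
The largest n with value ≤ 95266 is 145 (since 94105 ≤ 95266 < 95411), so the first above is n = 146, value 95411.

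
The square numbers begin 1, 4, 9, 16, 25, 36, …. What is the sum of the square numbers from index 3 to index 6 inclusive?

86

Σ_{i=3}^{6} i² = 91 − 5 = 86.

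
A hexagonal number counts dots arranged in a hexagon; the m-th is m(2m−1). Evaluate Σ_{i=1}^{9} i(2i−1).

525

Σ i(2i−1) = 2Σi² − Σi over i = 1..9.
Σi = 45 and Σi² = 285.
2·285 − 1·45 = 525.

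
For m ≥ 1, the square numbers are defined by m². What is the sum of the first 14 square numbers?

Σ_{i=1}^{14} i² = 14·15·29/6 = 1015.

1015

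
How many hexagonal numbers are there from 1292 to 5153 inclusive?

26

The n-th hexagonal number is n(2n−1).
Smallest index with value ≥ 1292: n = 26 (giving 1326).
Largest index with value ≤ 5153: n = 51 (giving 5151).
Indices 26 through 51: 26 terms.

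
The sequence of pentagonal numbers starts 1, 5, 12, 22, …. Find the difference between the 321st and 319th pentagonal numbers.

321·(3·321 − 1)/2 = 154401 and 319·(3·319 − 1)/2 = 152482.
Difference: 154401 − 152482 = 1919.

1919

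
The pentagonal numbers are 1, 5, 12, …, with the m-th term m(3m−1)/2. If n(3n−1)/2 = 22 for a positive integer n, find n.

4

Set n(3n−1)/2 = 22, giving 3n² − n − 44 = 0.
The discriminant is 1 + 24·22 = 529, and √529 = 23.
So n = (1 + 23) / 6 = 24/6 = 4.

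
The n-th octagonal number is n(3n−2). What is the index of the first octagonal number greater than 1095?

20

Solve n(3n−2) > 1095 for integer n.
The largest n with value ≤ 1095 is 19 (since 1045 ≤ 1095 < 1160), so the first above is n = 20, value 1160.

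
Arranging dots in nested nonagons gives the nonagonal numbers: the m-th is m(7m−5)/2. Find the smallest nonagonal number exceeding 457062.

457749

Solve n(7n−5)/2 > 457062 for integer n.
The largest n with value ≤ 457062 is 361 (since 455221 ≤ 457062 < 457749), so the first above is n = 362, value 457749.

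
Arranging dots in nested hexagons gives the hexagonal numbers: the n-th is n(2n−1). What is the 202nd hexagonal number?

The 202nd hexagonal number is n(2n−1) with n = 202.
202·(2·202 − 1) = 202·403 = 81406.

81406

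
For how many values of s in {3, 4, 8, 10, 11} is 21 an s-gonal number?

2

s = 3: P(3, 6) = 21. ✓
s = 4: P(4, 4) = 16 and P(4, 5) = 25; 21 is not s-gonal.
s = 8: P(8, 3) = 21. ✓
s = 10: P(10, 2) = 10 and P(10, 3) = 27; 21 is not s-gonal.
s = 11: P(11, 2) = 11 and P(11, 3) = 30; 21 is not s-gonal.
Hits: s ∈ {3, 8} → 2.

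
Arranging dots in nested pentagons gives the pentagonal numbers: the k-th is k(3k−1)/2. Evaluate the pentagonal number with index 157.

The 157th pentagonal number is n(3n−1)/2 with n = 157.
157·(3·157 − 1)/2 = 157·470/2 = 157·235 = 36895.

36895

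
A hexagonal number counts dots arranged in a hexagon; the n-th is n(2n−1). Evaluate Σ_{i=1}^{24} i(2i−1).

9500

Σ i(2i−1) = 2Σi² − Σi over i = 1..24.
Σi = 300 and Σi² = 4900.
2·4900 − 1·300 = 9500.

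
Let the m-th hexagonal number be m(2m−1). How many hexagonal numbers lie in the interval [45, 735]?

15

The n-th hexagonal number is n(2n−1).
Smallest index with value ≥ 45: n = 5 (giving 45).
Largest index with value ≤ 735: n = 19 (giving 703).
Indices 5 through 19: 15 terms.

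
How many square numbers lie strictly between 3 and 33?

The n-th square number is n².
Smallest index with value > 3: n = 2 (giving 4).
Largest index with value < 33: n = 5 (giving 25).
Indices 2 through 5: 4 terms.

4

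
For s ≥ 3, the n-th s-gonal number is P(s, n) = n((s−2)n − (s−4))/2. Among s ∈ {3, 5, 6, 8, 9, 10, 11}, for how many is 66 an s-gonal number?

s = 3: P(3, 11) = 66. ✓
s = 5: P(5, 6) = 51 and P(5, 7) = 70; 66 is not s-gonal.
s = 6: P(6, 6) = 66. ✓
s = 8: P(8, 5) = 65 and P(8, 6) = 96; 66 is not s-gonal.
s = 9: P(9, 4) = 46 and P(9, 5) = 75; 66 is not s-gonal.
s = 10: P(10, 4) = 52 and P(10, 5) = 85; 66 is not s-gonal.
s = 11: P(11, 4) = 58 and P(11, 5) = 95; 66 is not s-gonal.
Hits: s ∈ {3, 6} → 2.

2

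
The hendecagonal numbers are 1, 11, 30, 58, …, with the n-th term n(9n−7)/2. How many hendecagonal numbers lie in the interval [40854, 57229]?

18

The n-th hendecagonal number is n(9n−7)/2.
Smallest index with value ≥ 40854: n = 96 (giving 41136).
Largest index with value ≤ 57229: n = 113 (giving 57065).
Indices 96 through 113: 18 terms.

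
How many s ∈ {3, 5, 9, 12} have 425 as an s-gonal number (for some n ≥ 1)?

1

s = 3: P(3, 28) = 406 and P(3, 29) = 435; 425 is not s-gonal.
s = 5: P(5, 17) = 425. ✓
s = 9: P(9, 11) = 396 and P(9, 12) = 474; 425 is not s-gonal.
s = 12: P(12, 9) = 369 and P(12, 10) = 460; 425 is not s-gonal.
Hits: s ∈ {5} → 1.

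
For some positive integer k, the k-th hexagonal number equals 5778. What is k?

54

Set n(2n−1) = 5778, giving 2n² − n − 5778 = 0.
The discriminant is 1 + 8·5778 = 46225, and √46225 = 215.
So n = (1 + 215) / 4 = 216/4 = 54.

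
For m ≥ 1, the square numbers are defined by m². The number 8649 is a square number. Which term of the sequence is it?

We need n² = 8649, so n = √8649 = 93.

93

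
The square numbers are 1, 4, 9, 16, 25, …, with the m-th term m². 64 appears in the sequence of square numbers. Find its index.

We need n² = 64, so n = √64 = 8.
Check: 8² = 64. ✓

8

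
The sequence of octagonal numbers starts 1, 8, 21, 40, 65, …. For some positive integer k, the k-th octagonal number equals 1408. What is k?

Set n(3n−2) = 1408, giving 3n² − 2n − 1408 = 0.
So n = (2 + 130) / 6 = 132/6 = 22.
Check: 22·(3·22 − 2) = 1408. ✓

22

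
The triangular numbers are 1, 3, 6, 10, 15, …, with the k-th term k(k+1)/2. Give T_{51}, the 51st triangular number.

51·52/2 = 2652/2 = 1326.

1326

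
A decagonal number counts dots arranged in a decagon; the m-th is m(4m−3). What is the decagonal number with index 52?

10660

52·(4·52 − 3) = 52·205 = 10660.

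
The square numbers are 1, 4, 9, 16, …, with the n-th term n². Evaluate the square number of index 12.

144

The 12th square number is n² with n = 12.
12² = 144.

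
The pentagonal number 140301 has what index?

306

Set n(3n−1)/2 = 140301, giving 3n² − n − 280602 = 0.
The discriminant is 1 + 24·140301 = 3367225, and √3367225 = 1835.
So n = (1 + 1835) / 6 = 1836/6 = 306.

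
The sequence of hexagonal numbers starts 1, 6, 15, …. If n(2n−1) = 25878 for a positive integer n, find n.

Set n(2n−1) = 25878, giving 2n² − n − 25878 = 0.
So n = (1 + 455) / 4 = 456/4 = 114.

114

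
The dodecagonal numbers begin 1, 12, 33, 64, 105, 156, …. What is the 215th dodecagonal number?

230265

The 215th dodecagonal number is n(5n−4) with n = 215.
215·(5·215 − 4) = 215·1071 = 230265.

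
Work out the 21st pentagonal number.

The 21st pentagonal number is n(3n−1)/2 with n = 21.
21·(3·21 − 1)/2 = 21·62/2 = 21·31 = 651.

651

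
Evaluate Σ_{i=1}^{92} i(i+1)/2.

Σ i(i+1)/2 = (Σi² + Σi) / 2 over i = 1..92.
Σi = 4278 and Σi² = 263810.
(1·263810 + 1·4278) / 2 = 268088/2 = 134044.

134044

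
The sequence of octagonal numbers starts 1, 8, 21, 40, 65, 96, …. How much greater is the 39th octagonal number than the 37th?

39·(3·39 − 2) = 4485 and 37·(3·37 − 2) = 4033.
Difference: 4485 − 4033 = 452.

452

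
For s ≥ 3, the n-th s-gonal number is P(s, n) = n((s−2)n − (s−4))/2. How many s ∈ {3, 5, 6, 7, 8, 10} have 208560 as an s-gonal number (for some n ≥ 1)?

s = 3: P(3, 645) = 208335 and P(3, 646) = 208981; 208560 is not s-gonal.
s = 5: P(5, 373) = 208507 and P(5, 374) = 209627; 208560 is not s-gonal.
s = 6: P(6, 323) = 208335 and P(6, 324) = 209628; 208560 is not s-gonal.
s = 7: P(7, 289) = 208369 and P(7, 290) = 209815; 208560 is not s-gonal.
s = 8: P(8, 264) = 208560. ✓
s = 10: P(10, 228) = 207252 and P(10, 229) = 209077; 208560 is not s-gonal.
Hits: s ∈ {8} → 1.

1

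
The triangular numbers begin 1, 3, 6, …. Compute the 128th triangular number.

The 128th triangular number is n(n+1)/2 with n = 128.
128·129/2 = 16512/2 = 8256.

8256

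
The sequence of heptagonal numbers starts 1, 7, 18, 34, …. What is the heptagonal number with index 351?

351·(5·351 − 3)/2 = 351·1752/2 = 351·876 = 307476.

307476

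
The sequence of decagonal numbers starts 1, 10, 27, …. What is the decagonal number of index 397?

629245

The 397th decagonal number is n(4n−3) with n = 397.
397·(4·397 − 3) = 397·1585 = 629245.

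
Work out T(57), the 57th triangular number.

1653

The 57th triangular number is n(n+1)/2 with n = 57.
57·58/2 = 3306/2 = 1653.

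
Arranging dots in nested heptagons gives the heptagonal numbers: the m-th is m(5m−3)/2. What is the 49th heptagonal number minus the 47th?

477

49·(5·49 − 3)/2 = 5929 and 47·(5·47 − 3)/2 = 5452.
Difference: 5929 − 5452 = 477.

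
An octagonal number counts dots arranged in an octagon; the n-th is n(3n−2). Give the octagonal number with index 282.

The 282nd octagonal number is n(3n−2) with n = 282.
282·(3·282 − 2) = 282·844 = 238008.

238008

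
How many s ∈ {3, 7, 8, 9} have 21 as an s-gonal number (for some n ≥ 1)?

2

s = 3: P(3, 6) = 21. ✓
s = 7: P(7, 3) = 18 and P(7, 4) = 34; 21 is not s-gonal.
s = 8: P(8, 3) = 21. ✓
s = 9: P(9, 2) = 9 and P(9, 3) = 24; 21 is not s-gonal.
Hits: s ∈ {3, 8} → 2.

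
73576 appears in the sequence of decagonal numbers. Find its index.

136

Set n(4n−3) = 73576, giving 4n² − 3n − 73576 = 0.
So n = (3 + 1085) / 8 = 1088/8 = 136.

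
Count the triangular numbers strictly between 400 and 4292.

The n-th triangular number is n(n+1)/2.
Smallest index with value > 400: n = 28 (giving 406).
Largest index with value < 4292: n = 92 (giving 4278).
Indices 28 through 92: 65 terms.

65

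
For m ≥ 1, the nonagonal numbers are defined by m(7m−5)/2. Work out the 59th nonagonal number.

12036

The 59th nonagonal number is n(7n−5)/2 with n = 59.
59·(7·59 − 5)/2 = 59·408/2 = 59·204 = 12036.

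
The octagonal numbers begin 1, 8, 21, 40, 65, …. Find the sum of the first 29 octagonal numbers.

24795

Σ i(3i−2) = 3Σi² − 2Σi over i = 1..29.
Σi = 435 and Σi² = 8555.
3·8555 − 2·435 = 24795.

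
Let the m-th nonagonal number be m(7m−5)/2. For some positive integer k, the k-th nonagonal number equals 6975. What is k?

45

Set n(7n−5)/2 = 6975, giving 7n² − 5n − 13950 = 0.
The discriminant is 25 + 56·6975 = 390625, and √390625 = 625.
So n = (5 + 625) / 14 = 630/14 = 45.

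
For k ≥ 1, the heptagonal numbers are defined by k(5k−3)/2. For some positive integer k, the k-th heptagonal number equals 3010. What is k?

Set n(5n−3)/2 = 3010, giving 5n² − 3n − 6020 = 0.
The discriminant is 9 + 40·3010 = 120409, and √120409 = 347.
So n = (3 + 347) / 10 = 350/10 = 35.

35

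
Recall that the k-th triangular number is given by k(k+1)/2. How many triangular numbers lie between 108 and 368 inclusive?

The n-th triangular number is n(n+1)/2.
Smallest index with value ≥ 108: n = 15 (giving 120).
Largest index with value ≤ 368: n = 26 (giving 351).
Indices 15 through 26: 12 terms.

12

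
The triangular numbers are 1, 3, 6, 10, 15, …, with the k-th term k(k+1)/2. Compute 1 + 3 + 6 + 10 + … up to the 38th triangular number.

9880

Σ i(i+1)/2 = (Σi² + Σi) / 2 over i = 1..38.
Σi = 741 and Σi² = 19019.
(1·19019 + 1·741) / 2 = 19760/2 = 9880.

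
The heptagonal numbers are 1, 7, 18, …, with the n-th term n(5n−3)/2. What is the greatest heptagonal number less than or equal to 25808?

25351

Solve n(5n−3)/2 ≤ 25808 for integer n.
n = 101 gives 25351 ≤ 25808, while n = 102 gives 25857 > 25808; so the answer is 25351.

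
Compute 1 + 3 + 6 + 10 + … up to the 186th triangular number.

1089836

Σ i(i+1)/2 = (Σi² + Σi) / 2 over i = 1..186.
Σi = 17391 and Σi² = 2162281.
(1·2162281 + 1·17391) / 2 = 2179672/2 = 1089836.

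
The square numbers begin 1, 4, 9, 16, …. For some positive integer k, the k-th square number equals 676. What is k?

We need n² = 676, so n = √676 = 26.
Check: 26² = 676. ✓

26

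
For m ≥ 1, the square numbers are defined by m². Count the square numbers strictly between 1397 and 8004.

The n-th square number is n².
Smallest index with value > 1397: n = 38 (giving 1444).
Largest index with value < 8004: n = 89 (giving 7921).
Indices 38 through 89: 52 terms.

52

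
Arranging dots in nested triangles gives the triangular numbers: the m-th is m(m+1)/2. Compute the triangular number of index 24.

300

24·25/2 = 600/2 = 300.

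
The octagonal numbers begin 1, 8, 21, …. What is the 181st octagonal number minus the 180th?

1081

Consecutive octagonal numbers differ by 6n − 5: here 6·181 − 5 = 1081.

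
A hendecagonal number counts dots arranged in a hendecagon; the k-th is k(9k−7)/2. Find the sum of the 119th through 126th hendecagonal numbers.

536984

Σ i(9i−7)/2 = (9Σi² − 7Σi) / 2 over i = 119..126.
Σi = 8001 − 7021 = 980 and Σi² = 674751 − 554659 = 120092.
(9·120092 − 7·980) / 2 = 1073968/2 = 536984.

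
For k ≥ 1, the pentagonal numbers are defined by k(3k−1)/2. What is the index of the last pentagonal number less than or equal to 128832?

293

Solve n(3n−1)/2 ≤ 128832 for integer n.
n = 293 gives 128627 ≤ 128832, while n = 294 gives 129507 > 128832; so the answer is index 293.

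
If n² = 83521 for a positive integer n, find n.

289

We need n² = 83521, so n = √83521 = 289.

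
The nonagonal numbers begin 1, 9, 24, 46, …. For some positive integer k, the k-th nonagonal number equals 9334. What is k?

52

Set n(7n−5)/2 = 9334, giving 7n² − 5n − 18668 = 0.
The discriminant is 25 + 56·9334 = 522729, and √522729 = 723.
So n = (5 + 723) / 14 = 728/14 = 52.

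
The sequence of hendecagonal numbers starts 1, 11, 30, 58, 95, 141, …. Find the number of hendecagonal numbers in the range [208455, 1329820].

The n-th hendecagonal number is n(9n−7)/2.
Smallest index with value ≥ 208455: n = 216 (giving 209196).
Largest index with value ≤ 1329820: n = 544 (giving 1329808).
Indices 216 through 544: 329 terms.

329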